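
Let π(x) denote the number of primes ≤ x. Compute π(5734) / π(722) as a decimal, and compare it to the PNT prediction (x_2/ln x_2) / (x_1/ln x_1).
π(5734)/π(722) = 753/128 ≈ 5.8828;  PNT prediction ≈ 6.0402.

π(722) = 128 and π(5734) = 753, so π(5734)/π(722) ≈ 5.8828. The PNT-predicted ratio is (5734/ln(5734)) / (722/ln(722)) ≈ 6.0402. The two agree to within a few percent, as expected.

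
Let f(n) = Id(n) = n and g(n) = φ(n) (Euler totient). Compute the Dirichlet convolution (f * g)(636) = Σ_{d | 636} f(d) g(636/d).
(Id * φ)(636) = 4200

Divisors of 636: [1, 2, 3, 4, 6, 12, 53, 106, 159, 212, 318, 636]. For each d | 636:
  d = 1: Id(1) · φ(636/1) = 1 · 208 = 208
  d = 2: Id(2) · φ(636/2) = 2 · 104 = 208
  d = 3: Id(3) · φ(636/3) = 3 · 104 = 312
  d = 4: Id(4) · φ(636/4) = 4 · 104 = 416
  d = 6: Id(6) · φ(636/6) = 6 · 52 = 312
  d = 12: Id(12) · φ(636/12) = 12 · 52 = 624
  d = 53: Id(53) · φ(636/53) = 53 · 4 = 212
  d = 106: Id(106) · φ(636/106) = 106 · 2 = 212
  d = 159: Id(159) · φ(636/159) = 159 · 2 = 318
  d = 212: Id(212) · φ(636/212) = 212 · 2 = 424
  d = 318: Id(318) · φ(636/318) = 318 · 1 = 318
  d = 636: Id(636) · φ(636/636) = 636 · 1 = 636
Summing: (Id * φ)(636) = 208 + 208 + 312 + 416 + 312 + 624 + 212 + 212 + 318 + 424 + 318 + 636 = 4200.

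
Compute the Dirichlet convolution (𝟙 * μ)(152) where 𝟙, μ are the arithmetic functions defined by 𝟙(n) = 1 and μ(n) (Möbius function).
(𝟙 * μ)(152) = 0

Divisors of 152: [1, 2, 4, 8, 19, 38, 76, 152]. For each d | 152:
  d = 1: 𝟙(1) · μ(152/1) = 1 · 0 = 0
  d = 2: 𝟙(2) · μ(152/2) = 1 · 0 = 0
  d = 4: 𝟙(4) · μ(152/4) = 1 · 1 = 1
  d = 8: 𝟙(8) · μ(152/8) = 1 · -1 = -1
  d = 19: 𝟙(19) · μ(152/19) = 1 · 0 = 0
  d = 38: 𝟙(38) · μ(152/38) = 1 · 0 = 0
  d = 76: 𝟙(76) · μ(152/76) = 1 · -1 = -1
  d = 152: 𝟙(152) · μ(152/152) = 1 · 1 = 1
Summing: (𝟙 * μ)(152) = 0 + 0 + 1 + -1 + 0 + 0 + -1 + 1 = 0.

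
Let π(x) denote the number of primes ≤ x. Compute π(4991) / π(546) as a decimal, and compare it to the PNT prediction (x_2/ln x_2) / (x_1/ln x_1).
π(4991)/π(546) = 667/100 ≈ 6.6700;  PNT prediction ≈ 6.7657.

π(546) = 100 and π(4991) = 667, so π(4991)/π(546) ≈ 6.6700. The PNT-predicted ratio is (4991/ln(4991)) / (546/ln(546)) ≈ 6.7657. The two agree to within a few percent, as expected.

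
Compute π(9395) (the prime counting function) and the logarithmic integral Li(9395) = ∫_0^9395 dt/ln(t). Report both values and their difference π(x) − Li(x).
π(9395) = 1161;  Li(9395) ≈ 1180.23;  π(x) − Li(x) ≈ -19.23.

Direct count of primes ≤ 9395 gives π(9395) = 1161. Numerical evaluation of the logarithmic integral gives Li(9395) ≈ 1180.23. The difference π(x) − Li(x) ≈ -19.23 is typically negative for small/moderate x (Li(x) overestimates), though Littlewood's theorem shows this sign changes infinitely often.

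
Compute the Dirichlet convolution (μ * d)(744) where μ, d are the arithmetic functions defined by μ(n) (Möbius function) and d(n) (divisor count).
(μ * d)(744) = 1

Divisors of 744: [1, 2, 3, 4, 6, 8, 12, 24, 31, 62, 93, 124, 186, 248, 372, 744]. For each d | 744:
  d = 1: μ(1) · d(744/1) = 1 · 16 = 16
  d = 2: μ(2) · d(744/2) = -1 · 12 = -12
  d = 3: μ(3) · d(744/3) = -1 · 8 = -8
  d = 4: μ(4) · d(744/4) = 0 · 8 = 0
  d = 6: μ(6) · d(744/6) = 1 · 6 = 6
  d = 8: μ(8) · d(744/8) = 0 · 4 = 0
  d = 12: μ(12) · d(744/12) = 0 · 4 = 0
  d = 24: μ(24) · d(744/24) = 0 · 2 = 0
  d = 31: μ(31) · d(744/31) = -1 · 8 = -8
  d = 62: μ(62) · d(744/62) = 1 · 6 = 6
  d = 93: μ(93) · d(744/93) = 1 · 4 = 4
  d = 124: μ(124) · d(744/124) = 0 · 4 = 0
  d = 186: μ(186) · d(744/186) = -1 · 3 = -3
  d = 248: μ(248) · d(744/248) = 0 · 2 = 0
  d = 372: μ(372) · d(744/372) = 0 · 2 = 0
  d = 744: μ(744) · d(744/744) = 0 · 1 = 0
Summing: (μ * d)(744) = 16 + -12 + -8 + 0 + 6 + 0 + 0 + 0 + -8 + 6 + 4 + 0 + -3 + 0 + 0 + 0 = 1.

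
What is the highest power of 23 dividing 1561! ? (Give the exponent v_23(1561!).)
v_23(1561!) = 69

Legendre's formula: v_p(n!) = Σ_{k ≥ 1} ⌊n / p^k⌋. For p = 23, n = 1561, the terms are:
  ⌊1561/23^1⌋ = ⌊1561/23⌋ = 67
  ⌊1561/23^2⌋ = ⌊1561/529⌋ = 2
(the next term ⌊1561/23^3⌋ = 0, terminating the sum). Summing: v_23(1561!) = 67 + 2 = 69.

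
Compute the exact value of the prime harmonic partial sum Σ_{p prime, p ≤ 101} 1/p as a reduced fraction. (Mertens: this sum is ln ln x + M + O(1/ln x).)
Σ 1/p = 422113843906354093775418512493046577809/232862364358497360900063316880507363070

π(101) = 26, so the primes ≤ 101 are [2, 3, 5, 7, 11, 13, 17, 19, 23, 29, 31, 37, 41, 43, 47, 53, 59, 61, 67, 71, 73, 79, 83, 89, 97, 101]. Summing 1/p over these primes: 422113843906354093775418512493046577809/232862364358497360900063316880507363070 ≈ 1.8127. Mertens estimate ln ln(101) + 0.2615 ≈ 1.7908.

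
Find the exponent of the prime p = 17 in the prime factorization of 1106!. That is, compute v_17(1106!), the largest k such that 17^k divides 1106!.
v_17(1106!) = 68

Legendre's formula: v_p(n!) = Σ_{k ≥ 1} ⌊n / p^k⌋. For p = 17, n = 1106, the terms are:
  ⌊1106/17^1⌋ = ⌊1106/17⌋ = 65
  ⌊1106/17^2⌋ = ⌊1106/289⌋ = 3
(the next term ⌊1106/17^3⌋ = 0, terminating the sum). Summing: v_17(1106!) = 65 + 3 = 68.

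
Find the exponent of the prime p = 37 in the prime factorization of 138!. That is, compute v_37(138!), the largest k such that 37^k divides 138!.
v_37(138!) = 3

Legendre's formula: v_p(n!) = Σ_{k ≥ 1} ⌊n / p^k⌋. For p = 37, n = 138, the terms are:
  ⌊138/37^1⌋ = ⌊138/37⌋ = 3
(the next term ⌊138/37^2⌋ = 0, terminating the sum). Summing: v_37(138!) = 3 = 3.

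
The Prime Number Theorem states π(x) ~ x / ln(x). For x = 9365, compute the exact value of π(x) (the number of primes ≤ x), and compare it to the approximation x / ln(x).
π(9365) = 1158;  x/ln(x) ≈ 1024.09;  relative error ≈ 11.56%.

Directly count primes up to 9365: π(9365) = 1158. The PNT approximation gives 9365/ln(9365) ≈ 9365/9.14473 ≈ 1024.09. Relative error (π(x) − x/ln(x)) / π(x) ≈ 11.56%; the approximation is known to undercount slightly (Li(x) is a better estimate).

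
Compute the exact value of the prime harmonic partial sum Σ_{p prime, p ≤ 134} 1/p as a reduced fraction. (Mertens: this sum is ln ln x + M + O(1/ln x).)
Σ 1/p = 980956909242278731029785409368357903506317057050081/525896479052627740771371797072411912900610967452630

π(134) = 32, so the primes ≤ 134 are [2, 3, 5, 7, 11, 13, 17, 19, 23, 29, 31, 37, 41, 43, 47, 53, 59, 61, 67, 71, 73, 79, 83, 89, 97, 101, 103, 107, 109, 113, 127, 131]. Summing 1/p over these primes: 980956909242278731029785409368357903506317057050081/525896479052627740771371797072411912900610967452630 ≈ 1.8653. Mertens estimate ln ln(134) + 0.2615 ≈ 1.8503.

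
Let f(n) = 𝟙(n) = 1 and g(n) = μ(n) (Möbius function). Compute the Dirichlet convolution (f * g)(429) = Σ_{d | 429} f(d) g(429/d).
(𝟙 * μ)(429) = 0

Divisors of 429: [1, 3, 11, 13, 33, 39, 143, 429]. For each d | 429:
  d = 1: 𝟙(1) · μ(429/1) = 1 · -1 = -1
  d = 3: 𝟙(3) · μ(429/3) = 1 · 1 = 1
  d = 11: 𝟙(11) · μ(429/11) = 1 · 1 = 1
  d = 13: 𝟙(13) · μ(429/13) = 1 · 1 = 1
  d = 33: 𝟙(33) · μ(429/33) = 1 · -1 = -1
  d = 39: 𝟙(39) · μ(429/39) = 1 · -1 = -1
  d = 143: 𝟙(143) · μ(429/143) = 1 · -1 = -1
  d = 429: 𝟙(429) · μ(429/429) = 1 · 1 = 1
Summing: (𝟙 * μ)(429) = -1 + 1 + 1 + 1 + -1 + -1 + -1 + 1 = 0.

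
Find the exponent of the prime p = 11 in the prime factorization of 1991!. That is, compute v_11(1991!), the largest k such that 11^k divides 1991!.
v_11(1991!) = 198

Legendre's formula: v_p(n!) = Σ_{k ≥ 1} ⌊n / p^k⌋. For p = 11, n = 1991, the terms are:
  ⌊1991/11^1⌋ = ⌊1991/11⌋ = 181
  ⌊1991/11^2⌋ = ⌊1991/121⌋ = 16
  ⌊1991/11^3⌋ = ⌊1991/1331⌋ = 1
(the next term ⌊1991/11^4⌋ = 0, terminating the sum). Summing: v_11(1991!) = 181 + 16 + 1 = 198.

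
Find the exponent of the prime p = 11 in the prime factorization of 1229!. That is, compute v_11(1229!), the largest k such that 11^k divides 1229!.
v_11(1229!) = 121

Legendre's formula: v_p(n!) = Σ_{k ≥ 1} ⌊n / p^k⌋. For p = 11, n = 1229, the terms are:
  ⌊1229/11^1⌋ = ⌊1229/11⌋ = 111
  ⌊1229/11^2⌋ = ⌊1229/121⌋ = 10
(the next term ⌊1229/11^3⌋ = 0, terminating the sum). Summing: v_11(1229!) = 111 + 10 = 121.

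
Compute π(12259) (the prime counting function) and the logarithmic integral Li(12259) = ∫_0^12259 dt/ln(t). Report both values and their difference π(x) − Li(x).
π(12259) = 1465;  Li(12259) ≈ 1488.64;  π(x) − Li(x) ≈ -23.64.

Direct count of primes ≤ 12259 gives π(12259) = 1465. Numerical evaluation of the logarithmic integral gives Li(12259) ≈ 1488.64. The difference π(x) − Li(x) ≈ -23.64 is typically negative for small/moderate x (Li(x) overestimates), though Littlewood's theorem shows this sign changes infinitely often.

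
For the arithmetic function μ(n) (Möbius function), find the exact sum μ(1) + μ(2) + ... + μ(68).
Σ_{n ≤ 68} μ(n) = -2

Compute μ(n) for each 1 ≤ n ≤ 68: μ(1) = 1, μ(2) = -1, μ(3) = -1, μ(4) = 0, μ(5) = -1, μ(6) = 1, μ(7) = -1, μ(8) = 0, μ(9) = 0, μ(10) = 1, μ(11) = -1, μ(12) = 0, μ(13) = -1, μ(14) = 1, μ(15) = 1, μ(16) = 0, μ(17) = -1, μ(18) = 0, μ(19) = -1, μ(20) = 0, μ(21) = 1, μ(22) = 1, μ(23) = -1, μ(24) = 0, μ(25) = 0, μ(26) = 1, μ(27) = 0, μ(28) = 0, μ(29) = -1, μ(30) = -1, μ(31) = -1, μ(32) = 0, μ(33) = 1, μ(34) = 1, μ(35) = 1, μ(36) = 0, μ(37) = -1, μ(38) = 1, μ(39) = 1, μ(40) = 0, μ(41) = -1, μ(42) = -1, μ(43) = -1, μ(44) = 0, μ(45) = 0, μ(46) = 1, μ(47) = -1, μ(48) = 0, μ(49) = 0, μ(50) = 0, μ(51) = 1, μ(52) = 0, μ(53) = -1, μ(54) = 0, μ(55) = 1, μ(56) = 0, μ(57) = 1, μ(58) = 1, μ(59) = -1, μ(60) = 0, μ(61) = -1, μ(62) = 1, μ(63) = 0, μ(64) = 0, μ(65) = 1, μ(66) = -1, μ(67) = -1, μ(68) = 0. Summing all 68 values: -2. (Mertens function M(x) = Σ_{n ≤ x} μ(n); on average M(x) should be small (PNT ⟺ M(x) = o(x)).)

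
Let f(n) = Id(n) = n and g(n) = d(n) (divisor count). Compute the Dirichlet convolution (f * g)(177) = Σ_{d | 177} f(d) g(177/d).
(Id * d)(177) = 305

Divisors of 177: [1, 3, 59, 177]. For each d | 177:
  d = 1: Id(1) · d(177/1) = 1 · 4 = 4
  d = 3: Id(3) · d(177/3) = 3 · 2 = 6
  d = 59: Id(59) · d(177/59) = 59 · 2 = 118
  d = 177: Id(177) · d(177/177) = 177 · 1 = 177
Summing: (Id * d)(177) = 4 + 6 + 118 + 177 = 305.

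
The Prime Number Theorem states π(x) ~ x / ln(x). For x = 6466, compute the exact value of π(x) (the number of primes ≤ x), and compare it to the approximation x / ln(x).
π(6466) = 838;  x/ln(x) ≈ 736.92;  relative error ≈ 12.06%.

Directly count primes up to 6466: π(6466) = 838. The PNT approximation gives 6466/ln(6466) ≈ 6466/8.77431 ≈ 736.92. Relative error (π(x) − x/ln(x)) / π(x) ≈ 12.06%; the approximation is known to undercount slightly (Li(x) is a better estimate).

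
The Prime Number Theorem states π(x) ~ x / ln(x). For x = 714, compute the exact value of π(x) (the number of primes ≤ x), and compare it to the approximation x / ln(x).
π(714) = 127;  x/ln(x) ≈ 108.66;  relative error ≈ 14.44%.

Directly count primes up to 714: π(714) = 127. The PNT approximation gives 714/ln(714) ≈ 714/6.57088 ≈ 108.66. Relative error (π(x) − x/ln(x)) / π(x) ≈ 14.44%; the approximation is known to undercount slightly (Li(x) is a better estimate).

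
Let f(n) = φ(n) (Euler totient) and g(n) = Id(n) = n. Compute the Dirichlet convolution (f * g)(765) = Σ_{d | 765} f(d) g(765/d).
(φ * Id)(765) = 6237

Divisors of 765: [1, 3, 5, 9, 15, 17, 45, 51, 85, 153, 255, 765]. For each d | 765:
  d = 1: φ(1) · Id(765/1) = 1 · 765 = 765
  d = 3: φ(3) · Id(765/3) = 2 · 255 = 510
  d = 5: φ(5) · Id(765/5) = 4 · 153 = 612
  d = 9: φ(9) · Id(765/9) = 6 · 85 = 510
  d = 15: φ(15) · Id(765/15) = 8 · 51 = 408
  d = 17: φ(17) · Id(765/17) = 16 · 45 = 720
  d = 45: φ(45) · Id(765/45) = 24 · 17 = 408
  d = 51: φ(51) · Id(765/51) = 32 · 15 = 480
  d = 85: φ(85) · Id(765/85) = 64 · 9 = 576
  d = 153: φ(153) · Id(765/153) = 96 · 5 = 480
  d = 255: φ(255) · Id(765/255) = 128 · 3 = 384
  d = 765: φ(765) · Id(765/765) = 384 · 1 = 384
Summing: (φ * Id)(765) = 765 + 510 + 612 + 510 + 408 + 720 + 408 + 480 + 576 + 480 + 384 + 384 = 6237.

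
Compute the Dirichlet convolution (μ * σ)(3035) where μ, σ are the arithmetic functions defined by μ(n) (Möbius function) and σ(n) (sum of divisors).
(μ * σ)(3035) = 3035

Divisors of 3035: [1, 5, 607, 3035]. For each d | 3035:
  d = 1: μ(1) · σ(3035/1) = 1 · 3648 = 3648
  d = 5: μ(5) · σ(3035/5) = -1 · 608 = -608
  d = 607: μ(607) · σ(3035/607) = -1 · 6 = -6
  d = 3035: μ(3035) · σ(3035/3035) = 1 · 1 = 1
Summing: (μ * σ)(3035) = 3648 + -608 + -6 + 1 = 3035.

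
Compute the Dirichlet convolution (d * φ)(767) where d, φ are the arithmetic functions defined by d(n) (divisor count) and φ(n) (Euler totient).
(d * φ)(767) = 840

Divisors of 767: [1, 13, 59, 767]. For each d | 767:
  d = 1: d(1) · φ(767/1) = 1 · 696 = 696
  d = 13: d(13) · φ(767/13) = 2 · 58 = 116
  d = 59: d(59) · φ(767/59) = 2 · 12 = 24
  d = 767: d(767) · φ(767/767) = 4 · 1 = 4
Summing: (d * φ)(767) = 696 + 116 + 24 + 4 = 840.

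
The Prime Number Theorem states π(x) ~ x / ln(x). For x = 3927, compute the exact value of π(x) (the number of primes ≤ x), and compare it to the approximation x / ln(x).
π(3927) = 544;  x/ln(x) ≈ 474.53;  relative error ≈ 12.77%.

Directly count primes up to 3927: π(3927) = 544. The PNT approximation gives 3927/ln(3927) ≈ 3927/8.27563 ≈ 474.53. Relative error (π(x) − x/ln(x)) / π(x) ≈ 12.77%; the approximation is known to undercount slightly (Li(x) is a better estimate).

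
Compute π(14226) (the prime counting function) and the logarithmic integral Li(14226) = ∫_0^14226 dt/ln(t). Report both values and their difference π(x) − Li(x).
π(14226) = 1672;  Li(14226) ≈ 1695.91;  π(x) − Li(x) ≈ -23.91.

Direct count of primes ≤ 14226 gives π(14226) = 1672. Numerical evaluation of the logarithmic integral gives Li(14226) ≈ 1695.91. The difference π(x) − Li(x) ≈ -23.91 is typically negative for small/moderate x (Li(x) overestimates), though Littlewood's theorem shows this sign changes infinitely often.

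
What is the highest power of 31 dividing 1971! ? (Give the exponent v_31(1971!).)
v_31(1971!) = 65

Legendre's formula: v_p(n!) = Σ_{k ≥ 1} ⌊n / p^k⌋. For p = 31, n = 1971, the terms are:
  ⌊1971/31^1⌋ = ⌊1971/31⌋ = 63
  ⌊1971/31^2⌋ = ⌊1971/961⌋ = 2
(the next term ⌊1971/31^3⌋ = 0, terminating the sum). Summing: v_31(1971!) = 63 + 2 = 65.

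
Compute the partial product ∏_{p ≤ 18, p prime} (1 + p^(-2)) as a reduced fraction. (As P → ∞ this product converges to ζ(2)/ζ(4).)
∏ = 17690000/11792781

The primes p ≤ 18 are [2, 3, 5, 7, 11, 13, 17]. For each, (1 + 1/p^2) = (p^2 + 1)/p^2. Multiplying these fractions over p ∈ [2, 3, 5, 7, 11, 13, 17] gives 17690000/11792781. (In the limit P → ∞ this tends to ζ(2)/ζ(4).)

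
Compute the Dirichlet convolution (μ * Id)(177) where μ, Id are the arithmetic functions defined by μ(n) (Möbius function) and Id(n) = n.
(μ * Id)(177) = 116

Divisors of 177: [1, 3, 59, 177]. For each d | 177:
  d = 1: μ(1) · Id(177/1) = 1 · 177 = 177
  d = 3: μ(3) · Id(177/3) = -1 · 59 = -59
  d = 59: μ(59) · Id(177/59) = -1 · 3 = -3
  d = 177: μ(177) · Id(177/177) = 1 · 1 = 1
Summing: (μ * Id)(177) = 177 + -59 + -3 + 1 = 116.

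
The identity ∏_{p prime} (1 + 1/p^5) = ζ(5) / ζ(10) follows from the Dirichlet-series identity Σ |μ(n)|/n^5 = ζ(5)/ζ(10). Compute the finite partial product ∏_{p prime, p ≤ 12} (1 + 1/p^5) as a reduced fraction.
∏ = 651742119928/629159540625

The primes p ≤ 12 are [2, 3, 5, 7, 11]. For each, (1 + 1/p^5) = (p^5 + 1)/p^5. Multiplying these fractions over p ∈ [2, 3, 5, 7, 11] gives 651742119928/629159540625. (In the limit P → ∞ this tends to ζ(5)/ζ(10).)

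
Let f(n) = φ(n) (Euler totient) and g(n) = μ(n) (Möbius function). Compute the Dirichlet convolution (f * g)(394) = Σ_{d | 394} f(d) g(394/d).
(φ * μ)(394) = 0

Divisors of 394: [1, 2, 197, 394]. For each d | 394:
  d = 1: φ(1) · μ(394/1) = 1 · 1 = 1
  d = 2: φ(2) · μ(394/2) = 1 · -1 = -1
  d = 197: φ(197) · μ(394/197) = 196 · -1 = -196
  d = 394: φ(394) · μ(394/394) = 196 · 1 = 196
Summing: (φ * μ)(394) = 1 + -1 + -196 + 196 = 0.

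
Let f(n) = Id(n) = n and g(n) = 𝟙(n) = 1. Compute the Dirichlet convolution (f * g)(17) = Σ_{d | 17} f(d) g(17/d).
(Id * 𝟙)(17) = 18

Divisors of 17: [1, 17]. For each d | 17:
  d = 1: Id(1) · 𝟙(17/1) = 1 · 1 = 1
  d = 17: Id(17) · 𝟙(17/17) = 17 · 1 = 17
Summing: (Id * 𝟙)(17) = 1 + 17 = 18.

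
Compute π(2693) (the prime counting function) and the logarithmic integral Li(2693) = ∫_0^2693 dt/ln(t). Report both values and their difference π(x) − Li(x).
π(2693) = 392;  Li(2693) ≈ 404.16;  π(x) − Li(x) ≈ -12.16.

Direct count of primes ≤ 2693 gives π(2693) = 392. Numerical evaluation of the logarithmic integral gives Li(2693) ≈ 404.16. The difference π(x) − Li(x) ≈ -12.16 is typically negative for small/moderate x (Li(x) overestimates), though Littlewood's theorem shows this sign changes infinitely often.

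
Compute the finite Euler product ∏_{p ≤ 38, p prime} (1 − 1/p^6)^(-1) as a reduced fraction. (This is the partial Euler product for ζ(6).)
∏ = 2571922726855099316399649303649342571118604998275/2528078112959041874006989121312570427443559530496

The primes p ≤ 38 are [2, 3, 5, 7, 11, 13, 17, 19, 23, 29, 31, 37]. For each prime, (1 − 1/p^6)^(-1) = p^6 / (p^6 − 1). The product is (1 − 1/2^6)^(-1), (1 − 1/3^6)^(-1), (1 − 1/5^6)^(-1), (1 − 1/7^6)^(-1), (1 − 1/11^6)^(-1), (1 − 1/13^6)^(-1), (1 − 1/17^6)^(-1), (1 − 1/19^6)^(-1), (1 − 1/23^6)^(-1), (1 − 1/29^6)^(-1), (1 − 1/31^6)^(-1), (1 − 1/37^6)^(-1) = ∏ p^6 / (p^6 − 1) = 2571922726855099316399649303649342571118604998275/2528078112959041874006989121312570427443559530496.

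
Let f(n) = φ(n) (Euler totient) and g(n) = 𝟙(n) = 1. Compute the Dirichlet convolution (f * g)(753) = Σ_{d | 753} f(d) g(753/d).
(φ * 𝟙)(753) = 753

Divisors of 753: [1, 3, 251, 753]. For each d | 753:
  d = 1: φ(1) · 𝟙(753/1) = 1 · 1 = 1
  d = 3: φ(3) · 𝟙(753/3) = 2 · 1 = 2
  d = 251: φ(251) · 𝟙(753/251) = 250 · 1 = 250
  d = 753: φ(753) · 𝟙(753/753) = 500 · 1 = 500
Summing: (φ * 𝟙)(753) = 1 + 2 + 250 + 500 = 753.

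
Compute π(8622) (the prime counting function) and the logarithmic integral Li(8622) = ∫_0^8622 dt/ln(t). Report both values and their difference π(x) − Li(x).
π(8622) = 1072;  Li(8622) ≈ 1095.34;  π(x) − Li(x) ≈ -23.34.

Direct count of primes ≤ 8622 gives π(8622) = 1072. Numerical evaluation of the logarithmic integral gives Li(8622) ≈ 1095.34. The difference π(x) − Li(x) ≈ -23.34 is typically negative for small/moderate x (Li(x) overestimates), though Littlewood's theorem shows this sign changes infinitely often.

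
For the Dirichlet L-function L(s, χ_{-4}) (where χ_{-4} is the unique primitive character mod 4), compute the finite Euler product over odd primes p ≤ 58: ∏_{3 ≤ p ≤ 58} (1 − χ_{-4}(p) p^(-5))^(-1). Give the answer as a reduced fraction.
∏ = 241552412610573346540717288090615330738043013683948985221451329316738054554305/242484077809603940117660402752750309983134701869309180441833184178683110227968

The odd primes p ≤ 58 are [3, 5, 7, 11, 13, 17, 19, 23, 29, 31, 37, 41, 43, 47, 53]. For each, χ(p) = 1 if p ≡ 1 mod 4, χ(p) = −1 if p ≡ 3 mod 4. Taking (1 − χ(p)/p^5)^(-1) = p^5/(p^5 − χ(p)): (1 − (-1)/3^5)^(-1) · (1 − (1)/5^5)^(-1) · (1 − (-1)/7^5)^(-1) · (1 − (-1)/11^5)^(-1) · (1 − (1)/13^5)^(-1) · (1 − (1)/17^5)^(-1) · (1 − (-1)/19^5)^(-1) · (1 − (-1)/23^5)^(-1) · (1 − (1)/29^5)^(-1) · (1 − (-1)/31^5)^(-1) · (1 − (1)/37^5)^(-1) · (1 − (1)/41^5)^(-1) · (1 − (-1)/43^5)^(-1) · (1 − (-1)/47^5)^(-1) · (1 − (1)/53^5)^(-1) = 241552412610573346540717288090615330738043013683948985221451329316738054554305/242484077809603940117660402752750309983134701869309180441833184178683110227968.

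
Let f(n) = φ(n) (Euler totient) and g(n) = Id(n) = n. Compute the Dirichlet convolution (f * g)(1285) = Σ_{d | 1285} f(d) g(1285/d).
(φ * Id)(1285) = 4617

Divisors of 1285: [1, 5, 257, 1285]. For each d | 1285:
  d = 1: φ(1) · Id(1285/1) = 1 · 1285 = 1285
  d = 5: φ(5) · Id(1285/5) = 4 · 257 = 1028
  d = 257: φ(257) · Id(1285/257) = 256 · 5 = 1280
  d = 1285: φ(1285) · Id(1285/1285) = 1024 · 1 = 1024
Summing: (φ * Id)(1285) = 1285 + 1028 + 1280 + 1024 = 4617.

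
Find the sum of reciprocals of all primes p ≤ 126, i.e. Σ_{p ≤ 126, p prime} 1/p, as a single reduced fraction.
Σ 1/p = 58472171373748331322981543916880425472323867753/31610054640417607788145206291543662493274686990

π(126) = 30, so the primes ≤ 126 are [2, 3, 5, 7, 11, 13, 17, 19, 23, 29, 31, 37, 41, 43, 47, 53, 59, 61, 67, 71, 73, 79, 83, 89, 97, 101, 103, 107, 109, 113]. Summing 1/p over these primes: 58472171373748331322981543916880425472323867753/31610054640417607788145206291543662493274686990 ≈ 1.8498. Mertens estimate ln ln(126) + 0.2615 ≈ 1.8376.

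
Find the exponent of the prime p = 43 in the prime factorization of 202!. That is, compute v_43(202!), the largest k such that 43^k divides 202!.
v_43(202!) = 4

Legendre's formula: v_p(n!) = Σ_{k ≥ 1} ⌊n / p^k⌋. For p = 43, n = 202, the terms are:
  ⌊202/43^1⌋ = ⌊202/43⌋ = 4
(the next term ⌊202/43^2⌋ = 0, terminating the sum). Summing: v_43(202!) = 4 = 4.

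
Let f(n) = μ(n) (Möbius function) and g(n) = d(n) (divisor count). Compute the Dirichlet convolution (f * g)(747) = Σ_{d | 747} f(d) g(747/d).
(μ * d)(747) = 1

Divisors of 747: [1, 3, 9, 83, 249, 747]. For each d | 747:
  d = 1: μ(1) · d(747/1) = 1 · 6 = 6
  d = 3: μ(3) · d(747/3) = -1 · 4 = -4
  d = 9: μ(9) · d(747/9) = 0 · 2 = 0
  d = 83: μ(83) · d(747/83) = -1 · 3 = -3
  d = 249: μ(249) · d(747/249) = 1 · 2 = 2
  d = 747: μ(747) · d(747/747) = 0 · 1 = 0
Summing: (μ * d)(747) = 6 + -4 + 0 + -3 + 2 + 0 = 1.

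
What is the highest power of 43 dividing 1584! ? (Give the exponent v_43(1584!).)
v_43(1584!) = 36

Legendre's formula: v_p(n!) = Σ_{k ≥ 1} ⌊n / p^k⌋. For p = 43, n = 1584, the terms are:
  ⌊1584/43^1⌋ = ⌊1584/43⌋ = 36
(the next term ⌊1584/43^2⌋ = 0, terminating the sum). Summing: v_43(1584!) = 36 = 36.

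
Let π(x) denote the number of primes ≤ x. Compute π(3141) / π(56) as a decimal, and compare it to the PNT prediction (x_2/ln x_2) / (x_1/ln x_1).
π(3141)/π(56) = 446/16 ≈ 27.8750;  PNT prediction ≈ 28.0391.

π(56) = 16 and π(3141) = 446, so π(3141)/π(56) ≈ 27.8750. The PNT-predicted ratio is (3141/ln(3141)) / (56/ln(56)) ≈ 28.0391. The two agree to within a few percent, as expected.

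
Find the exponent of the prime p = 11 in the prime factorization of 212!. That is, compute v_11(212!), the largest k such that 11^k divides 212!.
v_11(212!) = 20

Legendre's formula: v_p(n!) = Σ_{k ≥ 1} ⌊n / p^k⌋. For p = 11, n = 212, the terms are:
  ⌊212/11^1⌋ = ⌊212/11⌋ = 19
  ⌊212/11^2⌋ = ⌊212/121⌋ = 1
(the next term ⌊212/11^3⌋ = 0, terminating the sum). Summing: v_11(212!) = 19 + 1 = 20.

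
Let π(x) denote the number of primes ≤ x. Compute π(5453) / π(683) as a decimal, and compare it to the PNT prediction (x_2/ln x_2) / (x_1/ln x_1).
π(5453)/π(683) = 721/124 ≈ 5.8145;  PNT prediction ≈ 6.0562.

π(683) = 124 and π(5453) = 721, so π(5453)/π(683) ≈ 5.8145. The PNT-predicted ratio is (5453/ln(5453)) / (683/ln(683)) ≈ 6.0562. The two agree to within a few percent, as expected.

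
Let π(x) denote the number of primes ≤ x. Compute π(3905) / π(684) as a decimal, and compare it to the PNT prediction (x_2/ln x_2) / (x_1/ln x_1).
π(3905)/π(684) = 539/124 ≈ 4.3468;  PNT prediction ≈ 4.5065.

π(684) = 124 and π(3905) = 539, so π(3905)/π(684) ≈ 4.3468. The PNT-predicted ratio is (3905/ln(3905)) / (684/ln(684)) ≈ 4.5065. The two agree to within a few percent, as expected.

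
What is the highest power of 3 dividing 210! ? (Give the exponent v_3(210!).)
v_3(210!) = 102

Legendre's formula: v_p(n!) = Σ_{k ≥ 1} ⌊n / p^k⌋. For p = 3, n = 210, the terms are:
  ⌊210/3^1⌋ = ⌊210/3⌋ = 70
  ⌊210/3^2⌋ = ⌊210/9⌋ = 23
  ⌊210/3^3⌋ = ⌊210/27⌋ = 7
  ⌊210/3^4⌋ = ⌊210/81⌋ = 2
(the next term ⌊210/3^5⌋ = 0, terminating the sum). Summing: v_3(210!) = 70 + 23 + 7 + 2 = 102.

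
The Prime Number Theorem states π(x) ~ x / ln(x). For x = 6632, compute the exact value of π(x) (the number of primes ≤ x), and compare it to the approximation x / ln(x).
π(6632) = 855;  x/ln(x) ≈ 753.67;  relative error ≈ 11.85%.

Directly count primes up to 6632: π(6632) = 855. The PNT approximation gives 6632/ln(6632) ≈ 6632/8.79966 ≈ 753.67. Relative error (π(x) − x/ln(x)) / π(x) ≈ 11.85%; the approximation is known to undercount slightly (Li(x) is a better estimate).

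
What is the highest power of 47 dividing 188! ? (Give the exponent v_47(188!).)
v_47(188!) = 4

Legendre's formula: v_p(n!) = Σ_{k ≥ 1} ⌊n / p^k⌋. For p = 47, n = 188, the terms are:
  ⌊188/47^1⌋ = ⌊188/47⌋ = 4
(the next term ⌊188/47^2⌋ = 0, terminating the sum). Summing: v_47(188!) = 4 = 4.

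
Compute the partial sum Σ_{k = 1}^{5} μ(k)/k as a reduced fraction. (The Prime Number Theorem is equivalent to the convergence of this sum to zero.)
Σ μ(k)/k = -1/30

Values of μ(k) for 1 ≤ k ≤ 5: μ(1) = 1, μ(2) = -1, μ(3) = -1, μ(5) = -1, with μ = 0 on non-squarefree integers. Summing μ(k)/k for k where μ(k) ≠ 0 gives -1/30 ≈ -0.0333. (PNT ⟺ this sum → 0 as n → ∞.)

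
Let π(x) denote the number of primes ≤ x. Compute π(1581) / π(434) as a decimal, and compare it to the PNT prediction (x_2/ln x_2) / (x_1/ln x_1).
π(1581)/π(434) = 249/84 ≈ 2.9643;  PNT prediction ≈ 3.0035.

π(434) = 84 and π(1581) = 249, so π(1581)/π(434) ≈ 2.9643. The PNT-predicted ratio is (1581/ln(1581)) / (434/ln(434)) ≈ 3.0035. The two agree to within a few percent, as expected.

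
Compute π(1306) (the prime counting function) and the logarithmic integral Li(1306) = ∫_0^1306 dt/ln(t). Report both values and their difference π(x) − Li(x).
π(1306) = 213;  Li(1306) ≈ 221.04;  π(x) − Li(x) ≈ -8.04.

Direct count of primes ≤ 1306 gives π(1306) = 213. Numerical evaluation of the logarithmic integral gives Li(1306) ≈ 221.04. The difference π(x) − Li(x) ≈ -8.04 is typically negative for small/moderate x (Li(x) overestimates), though Littlewood's theorem shows this sign changes infinitely often.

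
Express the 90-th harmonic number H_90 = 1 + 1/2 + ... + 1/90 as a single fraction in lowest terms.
H_90 = 3653182778990767589396015372875328285861/718766754945489455304472257065075294400

Direct summation: H_90 = 1 + 1/2 + ... + 1/90. The least common denominator is lcm(1, ..., 90) = 718766754945489455304472257065075294400; over this denominator the numerator is 718766754945489455304472257065075294400 + 359383377472744727652236128532537647200 + 239588918315163151768157419021691764800 + 179691688736372363826118064266268823600 + 143753350989097891060894451413015058880 + 119794459157581575884078709510845882400 + 102680964992212779329210322437867899200 + 89845844368186181913059032133134411800 + 79862972771721050589385806340563921600 + 71876675494548945530447225706507529440 + 65342432267771768664042932460461390400 + 59897229578790787942039354755422941200 + 55289750380422265792651712081928868800 + 51340482496106389664605161218933949600 + 47917783663032630353631483804338352960 + 44922922184093090956529516066567205900 + 42280397349734673841439544533239723200 + 39931486385860525294692903170281960800 + 37829829207657339752866960898161857600 + 35938337747274472765223612853253764720 + 34226988330737593109736774145955966400 + 32671216133885884332021466230230695200 + 31250728475890845882803141611525012800 + 29948614789395393971019677377711470600 + 28750670197819578212178890282603011776 + 27644875190211132896325856040964434400 + 26620990923907016863128602113521307200 + 25670241248053194832302580609466974800 + 24785060515361705355326629553968113600 + 23958891831516315176815741902169176480 + 23186024353080305009821685711776622400 + 22461461092046545478264758033283602950 + 21780810755923922888014310820153796800 + 21140198674867336920719772266619861600 + 20536192998442555865842064487573579840 + 19965743192930262647346451585140980400 + 19426128512040255548769520461218251200 + 18914914603828669876433480449080928800 + 18429916793474088597550570693976289600 + 17969168873637236382611806426626882360 + 17530896462085108665962737977196958400 + 17113494165368796554868387072977983200 + 16715505928964871053592378071280820800 + 16335608066942942166010733115115347600 + 15972594554344210117877161268112784320 + 15625364237945422941401570805762506400 + 15292909679691265006478133129044155200 + 14974307394697696985509838688855735300 + 14668709284601825618458617491123985600 + 14375335098909789106089445141301505888 + 14093465783244891280479848177746574400 + 13822437595105566448162928020482217200 + 13561636885763951986876835038963684800 + 13310495461953508431564301056760653600 + 13068486453554353732808586492092278080 + 12835120624026597416151290304733487400 + 12609943069219113250955653632720619200 + 12392530257680852677663314776984056800 + 12182487371957448394991055204492801600 + 11979445915758157588407870951084588240 + 11783061556483433693515938640411070400 + 11593012176540152504910842855888311200 + 11408996110245864369912258048651988800 + 11230730546023272739132379016641801475 + 11057950076084453158530342416385773760 + 10890405377961961444007155410076898400 + 10727862014111782914992123239777243200 + 10570099337433668460359886133309930800 + 10416909491963615294267713870508337600 + 10268096499221277932921032243786789920 + 10123475421767457116964397986832046400 + 9982871596465131323673225792570490200 + 9846119930760129524718798041987332800 + 9713064256020127774384760230609125600 + 9583556732606526070726296760867670592 + 9457457301914334938216740224540464400 + 9334633181110252666291847494351627200 + 9214958396737044298775285346988144800 + 9098313353740372851955345026140193600 + 8984584436818618191305903213313441180 + 8873663641302338954376200704507102400 + 8765448231042554332981368988598479200 + 8659840421029993437403280205603316800 + 8556747082684398277434193536488991600 + 8456079469946934768287908906647944640 + 8357752964482435526796189035640410400 + 8261686838453901785108876517989371200 + 8167804033471471083005366557557673800 + 8076030954443701744994070304101969600 + 7986297277172105058938580634056392160 = 3653182778990767589396015372875328285861, so H_90 = 3653182778990767589396015372875328285861/718766754945489455304472257065075294400 (already in lowest terms) ≈ 5.08257. (The PNT-adjacent estimate ln(90) + γ ≈ 5.07703 matches within O(1/n).)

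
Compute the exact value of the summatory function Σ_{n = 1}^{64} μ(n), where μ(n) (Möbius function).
Σ_{n ≤ 64} μ(n) = -1

Compute μ(n) for each 1 ≤ n ≤ 64: μ(1) = 1, μ(2) = -1, μ(3) = -1, μ(4) = 0, μ(5) = -1, μ(6) = 1, μ(7) = -1, μ(8) = 0, μ(9) = 0, μ(10) = 1, μ(11) = -1, μ(12) = 0, μ(13) = -1, μ(14) = 1, μ(15) = 1, μ(16) = 0, μ(17) = -1, μ(18) = 0, μ(19) = -1, μ(20) = 0, μ(21) = 1, μ(22) = 1, μ(23) = -1, μ(24) = 0, μ(25) = 0, μ(26) = 1, μ(27) = 0, μ(28) = 0, μ(29) = -1, μ(30) = -1, μ(31) = -1, μ(32) = 0, μ(33) = 1, μ(34) = 1, μ(35) = 1, μ(36) = 0, μ(37) = -1, μ(38) = 1, μ(39) = 1, μ(40) = 0, μ(41) = -1, μ(42) = -1, μ(43) = -1, μ(44) = 0, μ(45) = 0, μ(46) = 1, μ(47) = -1, μ(48) = 0, μ(49) = 0, μ(50) = 0, μ(51) = 1, μ(52) = 0, μ(53) = -1, μ(54) = 0, μ(55) = 1, μ(56) = 0, μ(57) = 1, μ(58) = 1, μ(59) = -1, μ(60) = 0, μ(61) = -1, μ(62) = 1, μ(63) = 0, μ(64) = 0. Summing all 64 values: -1. (Mertens function M(x) = Σ_{n ≤ x} μ(n); on average M(x) should be small (PNT ⟺ M(x) = o(x)).)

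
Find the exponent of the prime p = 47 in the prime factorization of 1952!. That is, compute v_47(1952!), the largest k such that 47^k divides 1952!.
v_47(1952!) = 41

Legendre's formula: v_p(n!) = Σ_{k ≥ 1} ⌊n / p^k⌋. For p = 47, n = 1952, the terms are:
  ⌊1952/47^1⌋ = ⌊1952/47⌋ = 41
(the next term ⌊1952/47^2⌋ = 0, terminating the sum). Summing: v_47(1952!) = 41 = 41.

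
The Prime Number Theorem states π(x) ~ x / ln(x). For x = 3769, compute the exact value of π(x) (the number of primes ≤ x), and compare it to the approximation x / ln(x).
π(3769) = 525;  x/ln(x) ≈ 457.70;  relative error ≈ 12.82%.

Directly count primes up to 3769: π(3769) = 525. The PNT approximation gives 3769/ln(3769) ≈ 3769/8.23456 ≈ 457.70. Relative error (π(x) − x/ln(x)) / π(x) ≈ 12.82%; the approximation is known to undercount slightly (Li(x) is a better estimate).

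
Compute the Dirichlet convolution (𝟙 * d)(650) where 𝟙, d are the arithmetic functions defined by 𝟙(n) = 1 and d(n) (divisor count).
(𝟙 * d)(650) = 54

Divisors of 650: [1, 2, 5, 10, 13, 25, 26, 50, 65, 130, 325, 650]. For each d | 650:
  d = 1: 𝟙(1) · d(650/1) = 1 · 12 = 12
  d = 2: 𝟙(2) · d(650/2) = 1 · 6 = 6
  d = 5: 𝟙(5) · d(650/5) = 1 · 8 = 8
  d = 10: 𝟙(10) · d(650/10) = 1 · 4 = 4
  d = 13: 𝟙(13) · d(650/13) = 1 · 6 = 6
  d = 25: 𝟙(25) · d(650/25) = 1 · 4 = 4
  d = 26: 𝟙(26) · d(650/26) = 1 · 3 = 3
  d = 50: 𝟙(50) · d(650/50) = 1 · 2 = 2
  d = 65: 𝟙(65) · d(650/65) = 1 · 4 = 4
  d = 130: 𝟙(130) · d(650/130) = 1 · 2 = 2
  d = 325: 𝟙(325) · d(650/325) = 1 · 2 = 2
  d = 650: 𝟙(650) · d(650/650) = 1 · 1 = 1
Summing: (𝟙 * d)(650) = 12 + 6 + 8 + 4 + 6 + 4 + 3 + 2 + 4 + 2 + 2 + 1 = 54.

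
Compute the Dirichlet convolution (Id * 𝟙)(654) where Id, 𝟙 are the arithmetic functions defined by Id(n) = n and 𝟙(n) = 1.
(Id * 𝟙)(654) = 1320

Divisors of 654: [1, 2, 3, 6, 109, 218, 327, 654]. For each d | 654:
  d = 1: Id(1) · 𝟙(654/1) = 1 · 1 = 1
  d = 2: Id(2) · 𝟙(654/2) = 2 · 1 = 2
  d = 3: Id(3) · 𝟙(654/3) = 3 · 1 = 3
  d = 6: Id(6) · 𝟙(654/6) = 6 · 1 = 6
  d = 109: Id(109) · 𝟙(654/109) = 109 · 1 = 109
  d = 218: Id(218) · 𝟙(654/218) = 218 · 1 = 218
  d = 327: Id(327) · 𝟙(654/327) = 327 · 1 = 327
  d = 654: Id(654) · 𝟙(654/654) = 654 · 1 = 654
Summing: (Id * 𝟙)(654) = 1 + 2 + 3 + 6 + 109 + 218 + 327 + 654 = 1320.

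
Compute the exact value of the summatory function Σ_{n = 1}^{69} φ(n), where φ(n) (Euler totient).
Σ_{n ≤ 69} φ(n) = 1470

Compute φ(n) for each 1 ≤ n ≤ 69: φ(1) = 1, φ(2) = 1, φ(3) = 2, φ(4) = 2, φ(5) = 4, φ(6) = 2, φ(7) = 6, φ(8) = 4, φ(9) = 6, φ(10) = 4, φ(11) = 10, φ(12) = 4, φ(13) = 12, φ(14) = 6, φ(15) = 8, φ(16) = 8, φ(17) = 16, φ(18) = 6, φ(19) = 18, φ(20) = 8, φ(21) = 12, φ(22) = 10, φ(23) = 22, φ(24) = 8, φ(25) = 20, φ(26) = 12, φ(27) = 18, φ(28) = 12, φ(29) = 28, φ(30) = 8, φ(31) = 30, φ(32) = 16, φ(33) = 20, φ(34) = 16, φ(35) = 24, φ(36) = 12, φ(37) = 36, φ(38) = 18, φ(39) = 24, φ(40) = 16, φ(41) = 40, φ(42) = 12, φ(43) = 42, φ(44) = 20, φ(45) = 24, φ(46) = 22, φ(47) = 46, φ(48) = 16, φ(49) = 42, φ(50) = 20, φ(51) = 32, φ(52) = 24, φ(53) = 52, φ(54) = 18, φ(55) = 40, φ(56) = 24, φ(57) = 36, φ(58) = 28, φ(59) = 58, φ(60) = 16, φ(61) = 60, φ(62) = 30, φ(63) = 36, φ(64) = 32, φ(65) = 48, φ(66) = 20, φ(67) = 66, φ(68) = 32, φ(69) = 44. Summing all 69 values: 1470. (Average order: Σ_{n ≤ x} φ(n) ~ (3/π²) x². For x = 69, (3/π²)·69² ≈ 1447.17.)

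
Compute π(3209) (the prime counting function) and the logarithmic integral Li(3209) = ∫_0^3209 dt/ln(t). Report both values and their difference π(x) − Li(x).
π(3209) = 454;  Li(3209) ≈ 468.75;  π(x) − Li(x) ≈ -14.75.

Direct count of primes ≤ 3209 gives π(3209) = 454. Numerical evaluation of the logarithmic integral gives Li(3209) ≈ 468.75. The difference π(x) − Li(x) ≈ -14.75 is typically negative for small/moderate x (Li(x) overestimates), though Littlewood's theorem shows this sign changes infinitely often.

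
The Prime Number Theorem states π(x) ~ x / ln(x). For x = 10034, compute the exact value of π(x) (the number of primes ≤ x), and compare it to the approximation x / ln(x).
π(10034) = 1231;  x/ln(x) ≈ 1089.03;  relative error ≈ 11.53%.

Directly count primes up to 10034: π(10034) = 1231. The PNT approximation gives 10034/ln(10034) ≈ 10034/9.21373 ≈ 1089.03. Relative error (π(x) − x/ln(x)) / π(x) ≈ 11.53%; the approximation is known to undercount slightly (Li(x) is a better estimate).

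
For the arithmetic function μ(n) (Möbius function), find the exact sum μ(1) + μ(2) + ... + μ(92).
Σ_{n ≤ 92} μ(n) = -1

Compute μ(n) for each 1 ≤ n ≤ 92: μ(1) = 1, μ(2) = -1, μ(3) = -1, μ(4) = 0, μ(5) = -1, μ(6) = 1, μ(7) = -1, μ(8) = 0, μ(9) = 0, μ(10) = 1, μ(11) = -1, μ(12) = 0, μ(13) = -1, μ(14) = 1, μ(15) = 1, μ(16) = 0, μ(17) = -1, μ(18) = 0, μ(19) = -1, μ(20) = 0, μ(21) = 1, μ(22) = 1, μ(23) = -1, μ(24) = 0, μ(25) = 0, μ(26) = 1, μ(27) = 0, μ(28) = 0, μ(29) = -1, μ(30) = -1, μ(31) = -1, μ(32) = 0, μ(33) = 1, μ(34) = 1, μ(35) = 1, μ(36) = 0, μ(37) = -1, μ(38) = 1, μ(39) = 1, μ(40) = 0, μ(41) = -1, μ(42) = -1, μ(43) = -1, μ(44) = 0, μ(45) = 0, μ(46) = 1, μ(47) = -1, μ(48) = 0, μ(49) = 0, μ(50) = 0, μ(51) = 1, μ(52) = 0, μ(53) = -1, μ(54) = 0, μ(55) = 1, μ(56) = 0, μ(57) = 1, μ(58) = 1, μ(59) = -1, μ(60) = 0, μ(61) = -1, μ(62) = 1, μ(63) = 0, μ(64) = 0, μ(65) = 1, μ(66) = -1, μ(67) = -1, μ(68) = 0, μ(69) = 1, μ(70) = -1, μ(71) = -1, μ(72) = 0, μ(73) = -1, μ(74) = 1, μ(75) = 0, μ(76) = 0, μ(77) = 1, μ(78) = -1, μ(79) = -1, μ(80) = 0, μ(81) = 0, μ(82) = 1, μ(83) = -1, μ(84) = 0, μ(85) = 1, μ(86) = 1, μ(87) = 1, μ(88) = 0, μ(89) = -1, μ(90) = 0, μ(91) = 1, μ(92) = 0. Summing all 92 values: -1. (Mertens function M(x) = Σ_{n ≤ x} μ(n); on average M(x) should be small (PNT ⟺ M(x) = o(x)).)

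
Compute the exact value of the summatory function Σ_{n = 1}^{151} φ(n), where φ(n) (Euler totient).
Σ_{n ≤ 151} φ(n) = 7008

Compute φ(n) for each 1 ≤ n ≤ 151: φ(1) = 1, φ(2) = 1, φ(3) = 2, φ(4) = 2, φ(5) = 4, φ(6) = 2, φ(7) = 6, φ(8) = 4, φ(9) = 6, φ(10) = 4, φ(11) = 10, φ(12) = 4, φ(13) = 12, φ(14) = 6, φ(15) = 8, φ(16) = 8, φ(17) = 16, φ(18) = 6, φ(19) = 18, φ(20) = 8, φ(21) = 12, φ(22) = 10, φ(23) = 22, φ(24) = 8, φ(25) = 20, φ(26) = 12, φ(27) = 18, φ(28) = 12, φ(29) = 28, φ(30) = 8, φ(31) = 30, φ(32) = 16, φ(33) = 20, φ(34) = 16, φ(35) = 24, φ(36) = 12, φ(37) = 36, φ(38) = 18, φ(39) = 24, φ(40) = 16, φ(41) = 40, φ(42) = 12, φ(43) = 42, φ(44) = 20, φ(45) = 24, φ(46) = 22, φ(47) = 46, φ(48) = 16, φ(49) = 42, φ(50) = 20, φ(51) = 32, φ(52) = 24, φ(53) = 52, φ(54) = 18, φ(55) = 40, φ(56) = 24, φ(57) = 36, φ(58) = 28, φ(59) = 58, φ(60) = 16, φ(61) = 60, φ(62) = 30, φ(63) = 36, φ(64) = 32, φ(65) = 48, φ(66) = 20, φ(67) = 66, φ(68) = 32, φ(69) = 44, φ(70) = 24, φ(71) = 70, φ(72) = 24, φ(73) = 72, φ(74) = 36, φ(75) = 40, φ(76) = 36, φ(77) = 60, φ(78) = 24, φ(79) = 78, φ(80) = 32, φ(81) = 54, φ(82) = 40, φ(83) = 82, φ(84) = 24, φ(85) = 64, φ(86) = 42, φ(87) = 56, φ(88) = 40, φ(89) = 88, φ(90) = 24, φ(91) = 72, φ(92) = 44, φ(93) = 60, φ(94) = 46, φ(95) = 72, φ(96) = 32, φ(97) = 96, φ(98) = 42, φ(99) = 60, φ(100) = 40, φ(101) = 100, φ(102) = 32, φ(103) = 102, φ(104) = 48, φ(105) = 48, φ(106) = 52, φ(107) = 106, φ(108) = 36, φ(109) = 108, φ(110) = 40, φ(111) = 72, φ(112) = 48, φ(113) = 112, φ(114) = 36, φ(115) = 88, φ(116) = 56, φ(117) = 72, φ(118) = 58, φ(119) = 96, φ(120) = 32, φ(121) = 110, φ(122) = 60, φ(123) = 80, φ(124) = 60, φ(125) = 100, φ(126) = 36, φ(127) = 126, φ(128) = 64, φ(129) = 84, φ(130) = 48, φ(131) = 130, φ(132) = 40, φ(133) = 108, φ(134) = 66, φ(135) = 72, φ(136) = 64, φ(137) = 136, φ(138) = 44, φ(139) = 138, φ(140) = 48, φ(141) = 92, φ(142) = 70, φ(143) = 120, φ(144) = 48, φ(145) = 112, φ(146) = 72, φ(147) = 84, φ(148) = 72, φ(149) = 148, φ(150) = 40, φ(151) = 150. Summing all 151 values: 7008. (Average order: Σ_{n ≤ x} φ(n) ~ (3/π²) x². For x = 151, (3/π²)·151² ≈ 6930.67.)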